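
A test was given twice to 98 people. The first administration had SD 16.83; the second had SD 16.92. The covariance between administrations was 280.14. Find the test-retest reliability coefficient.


r = cov(X,Y) / (SD_X * SD_Y)
r = 280.14 / (16.83 * 16.92)
r = 280.14 / 284.7636
r = 0.9838

0.9838


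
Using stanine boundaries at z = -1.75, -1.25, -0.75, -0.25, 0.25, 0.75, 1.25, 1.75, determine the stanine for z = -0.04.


Stanine boundaries: [-1.75, -1.25, -0.75, -0.25, 0.25, 0.75, 1.25, 1.75]
z = -0.04
Check each boundary:
  z >= -1.75 -> could be stanine 2
  z >= -1.25 -> could be stanine 3
  z >= -0.75 -> could be stanine 4
  z >= -0.25 -> could be stanine 5
  z < 0.25
  z < 0.75
  z < 1.25
  z < 1.75
Highest qualifying boundary gives stanine = 5

5


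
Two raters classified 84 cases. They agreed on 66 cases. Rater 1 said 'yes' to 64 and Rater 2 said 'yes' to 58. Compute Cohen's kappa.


P_o = 66/84 = 0.785714
P_e = (64*58 + 20*26) / 7056 = 0.599773
kappa = (P_o - P_e) / (1 - P_e)
kappa = (0.785714 - 0.599773) / (1 - 0.599773)
kappa = 0.4646

0.4646


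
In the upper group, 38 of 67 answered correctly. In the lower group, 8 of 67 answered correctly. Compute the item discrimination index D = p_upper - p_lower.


p_upper = 38/67 = 0.5672
p_lower = 8/67 = 0.1194
D = 0.5672 - 0.1194 = 0.4478

0.4478


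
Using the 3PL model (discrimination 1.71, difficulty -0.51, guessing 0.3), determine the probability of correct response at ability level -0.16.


logit = 1.71*(-0.16 - -0.51) = 0.5985
P* = 1/(1 + exp(-0.5985)) = 0.6453
P = 0.3 + (1 - 0.3) * 0.6453
P = 0.7517

0.7517


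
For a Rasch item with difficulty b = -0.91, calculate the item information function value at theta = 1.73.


P = 1/(1+exp(-(1.73--0.91))) = 0.9334
I = P*(1-P) = 0.9334 * 0.0666
I = 0.0622

0.0622


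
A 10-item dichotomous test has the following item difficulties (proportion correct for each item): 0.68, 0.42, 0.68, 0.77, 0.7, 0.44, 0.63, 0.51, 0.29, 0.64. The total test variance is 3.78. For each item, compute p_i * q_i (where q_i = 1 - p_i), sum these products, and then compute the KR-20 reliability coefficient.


For each item, compute p_i * q_i:
  Item 1: 0.68 * 0.32 = 0.2176
  Item 2: 0.42 * 0.58 = 0.2436
  Item 3: 0.68 * 0.32 = 0.2176
  Item 4: 0.77 * 0.23 = 0.1771
  Item 5: 0.7 * 0.3 = 0.21
  Item 6: 0.44 * 0.56 = 0.2464
  Item 7: 0.63 * 0.37 = 0.2331
  Item 8: 0.51 * 0.49 = 0.2499
  Item 9: 0.29 * 0.71 = 0.2059
  Item 10: 0.64 * 0.36 = 0.2304
Sum(p_i * q_i) = 0.2176 + 0.2436 + 0.2176 + 0.1771 + 0.21 + 0.2464 + 0.2331 + 0.2499 + 0.2059 + 0.2304 = 2.2316
KR-20 = (k/(k-1)) * (1 - Sum(p_i*q_i) / Var_total)
= (10/9) * (1 - 2.2316/3.78)
= 1.1111 * 0.4096
KR-20 = 0.4551

0.4551


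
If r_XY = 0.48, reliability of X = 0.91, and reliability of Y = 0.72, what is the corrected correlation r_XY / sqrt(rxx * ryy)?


r_corrected = rxy / sqrt(rxx * ryy)
= 0.48 / sqrt(0.91 * 0.72)
= 0.48 / sqrt(0.6552)
= 0.48 / 0.809444
r_corrected = 0.593

0.593


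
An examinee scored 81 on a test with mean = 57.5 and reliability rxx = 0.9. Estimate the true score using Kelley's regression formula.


T_est = rxx * X + (1 - rxx) * mean
T_est = 0.9 * 81 + 0.1 * 57.5
T_est = 72.9 + 5.75
T_est = 78.65

78.65


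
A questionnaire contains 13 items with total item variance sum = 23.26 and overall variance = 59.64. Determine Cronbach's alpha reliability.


alpha = (k/(k-1)) * (1 - sum(si^2)/s_total^2)
= (13/12) * (1 - 23.26/59.64)
alpha = 0.6608

0.6608


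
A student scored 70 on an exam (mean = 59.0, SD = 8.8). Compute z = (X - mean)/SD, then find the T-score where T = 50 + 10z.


z = (X - mean) / SD = (70 - 59.0) / 8.8
z = 11.0 / 8.8
z = 1.25
T-score = T = 50 + 10z
Carry z at full precision (z = 11.0 / 8.8) into the conversion:
T-score = 50 + 10 * (11.0 / 8.8) = 50 + 110 / 8.8
T-score = 50 + 12.5
T-score = 62.5

62.5


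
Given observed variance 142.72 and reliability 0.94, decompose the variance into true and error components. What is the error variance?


var_true = rxx * var_obs = 0.94 * 142.72 = 134.1568
var_error = var_obs - var_true
var_error = 142.72 - 134.1568
var_error = 8.5632

8.5632


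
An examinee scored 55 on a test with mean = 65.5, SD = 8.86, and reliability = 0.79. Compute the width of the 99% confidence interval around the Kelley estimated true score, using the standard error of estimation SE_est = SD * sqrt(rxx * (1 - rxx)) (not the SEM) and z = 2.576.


True score estimate = 0.79*55 + 0.21*65.5 = 57.205
SE_est = SD * sqrt(rxx * (1 - rxx)) = 8.86 * sqrt(0.79 * 0.21) = 8.86 * sqrt(0.1659) = 3.608751
CI = T_est +/- z * SE_est, so width = 2 * z * SE_est = 2 * 2.576 * 3.608751
Width = 18.5923

18.5923


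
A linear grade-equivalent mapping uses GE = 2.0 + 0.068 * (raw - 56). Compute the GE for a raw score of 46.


raw - median = 46 - 56 = -10
slope * diff = 0.068 * -10 = -0.68
GE = 2.0 + -0.68
GE = 1.32

1.32


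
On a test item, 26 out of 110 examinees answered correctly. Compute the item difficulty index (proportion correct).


Item difficulty p = number correct / total examinees
p = 26 / 110
p = 0.2364

0.2364


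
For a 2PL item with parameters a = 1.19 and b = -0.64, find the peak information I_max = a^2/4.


For 2PL, max info at theta = b = -0.64
I_max = a^2 / 4 = 1.19^2 / 4
= 1.4161 / 4
I_max = 0.354

0.354


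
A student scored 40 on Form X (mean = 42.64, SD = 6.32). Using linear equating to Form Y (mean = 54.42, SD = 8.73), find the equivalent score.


slope = SD_Y / SD_X = 8.73 / 6.32 ~ 1.3813
intercept = mean_Y - slope * mean_X = 54.42 - (8.73 / 6.32) * 42.64 ~ -4.4799
Y = slope * X + intercept. To avoid rounding drift from the rounded slope/intercept, evaluate the equivalent form Y = mean_Y + SD_Y * (X - mean_X) / SD_X at full precision:
Y = 54.42 + 8.73 * (40 - 42.64) / 6.32
Y = 54.42 - 8.73 * 2.64 / 6.32
Y = 54.42 - 23.0472 / 6.32
Y = 54.42 - 3.6467
Y = 50.7733

50.7733


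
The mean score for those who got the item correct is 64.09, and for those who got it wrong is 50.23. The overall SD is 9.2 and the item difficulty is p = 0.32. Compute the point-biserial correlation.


q = 1 - p = 0.68
rpb = ((M1 - M0) / SD) * sqrt(p * q)
rpb = ((64.09 - 50.23) / 9.2) * sqrt(0.32 * 0.68)
rpb = 0.7028

0.7028


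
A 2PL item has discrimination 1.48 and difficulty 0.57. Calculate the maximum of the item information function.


For 2PL, max info at theta = b = 0.57
I_max = a^2 / 4 = 1.48^2 / 4
= 2.1904 / 4
I_max = 0.5476

0.5476


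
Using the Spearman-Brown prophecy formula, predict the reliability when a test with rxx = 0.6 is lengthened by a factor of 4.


r_new = (n * rxx) / (1 + (n-1) * rxx)
r_new = (4 * 0.6) / (1 + 3 * 0.6)
r_new = 2.4 / 2.8
r_new = 0.8571

0.8571


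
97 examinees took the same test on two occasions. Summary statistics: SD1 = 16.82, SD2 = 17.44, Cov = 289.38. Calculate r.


r = cov(X,Y) / (SD_X * SD_Y)
r = 289.38 / (16.82 * 17.44)
r = 289.38 / 293.3408
r = 0.9865

0.9865


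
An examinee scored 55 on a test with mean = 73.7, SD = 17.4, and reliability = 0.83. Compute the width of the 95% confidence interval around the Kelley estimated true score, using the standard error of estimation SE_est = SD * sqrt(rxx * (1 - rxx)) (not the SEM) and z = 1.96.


True score estimate = 0.83*55 + 0.17*73.7 = 58.179
SE_est = SD * sqrt(rxx * (1 - rxx)) = 17.4 * sqrt(0.83 * 0.17) = 17.4 * sqrt(0.1411) = 6.536011
CI = T_est +/- z * SE_est, so width = 2 * z * SE_est = 2 * 1.96 * 6.536011
Width = 25.6212

25.6212


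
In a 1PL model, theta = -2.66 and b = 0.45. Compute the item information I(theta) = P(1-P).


P = 1/(1+exp(-(-2.66-0.45))) = 0.0427
I = P*(1-P) = 0.0427 * 0.9573
I = 0.0409

0.0409


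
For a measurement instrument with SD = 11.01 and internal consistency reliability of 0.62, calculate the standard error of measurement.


SEM = SD * sqrt(1 - rxx)
SEM = 11.01 * sqrt(1 - 0.62)
SEM = 11.01 * sqrt(0.38) = 11.01 * 0.616441
SEM = 6.787

6.787


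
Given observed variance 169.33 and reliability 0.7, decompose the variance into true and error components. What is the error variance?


var_true = rxx * var_obs = 0.7 * 169.33 = 118.531
var_error = var_obs - var_true
var_error = 169.33 - 118.531
var_error = 50.799

50.799


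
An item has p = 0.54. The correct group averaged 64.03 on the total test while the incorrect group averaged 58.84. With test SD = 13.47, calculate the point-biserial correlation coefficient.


q = 1 - p = 0.46
rpb = ((M1 - M0) / SD) * sqrt(p * q)
rpb = ((64.03 - 58.84) / 13.47) * sqrt(0.54 * 0.46)
rpb = 0.192

0.192


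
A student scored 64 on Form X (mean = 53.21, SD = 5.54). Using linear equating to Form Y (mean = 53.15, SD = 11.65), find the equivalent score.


slope = SD_Y / SD_X = 11.65 / 5.54 ~ 2.1029
intercept = mean_Y - slope * mean_X = 53.15 - (11.65 / 5.54) * 53.21 ~ -58.7447
Y = slope * X + intercept. To avoid rounding drift from the rounded slope/intercept, evaluate the equivalent form Y = mean_Y + SD_Y * (X - mean_X) / SD_X at full precision:
Y = 53.15 + 11.65 * (64 - 53.21) / 5.54
Y = 53.15 + 11.65 * 10.79 / 5.54
Y = 53.15 + 125.7035 / 5.54
Y = 53.15 + 22.6902
Y = 75.8402

75.8402


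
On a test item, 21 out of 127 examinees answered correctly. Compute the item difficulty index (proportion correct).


Item difficulty p = number correct / total examinees
p = 21 / 127
p = 0.1654

0.1654


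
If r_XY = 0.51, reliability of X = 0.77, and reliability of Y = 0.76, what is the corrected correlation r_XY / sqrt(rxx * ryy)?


r_corrected = rxy / sqrt(rxx * ryy)
= 0.51 / sqrt(0.77 * 0.76)
= 0.51 / sqrt(0.5852)
= 0.51 / 0.764984
r_corrected = 0.6667

0.6667


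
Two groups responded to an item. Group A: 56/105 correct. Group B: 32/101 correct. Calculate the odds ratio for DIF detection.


Odds_A = 56/49 = 1.1429
Odds_B = 32/69 = 0.4638
OR = Odds_A / Odds_B = 1.1429 / 0.4638
Exactly, OR = (56 * 69) / (49 * 32) = 3864 / 1568
OR = 2.4643

2.4643


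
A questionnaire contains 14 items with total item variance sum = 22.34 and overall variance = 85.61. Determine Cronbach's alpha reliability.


alpha = (k/(k-1)) * (1 - sum(si^2)/s_total^2)
= (14/13) * (1 - 22.34/85.61)
alpha = 0.7959

0.7959


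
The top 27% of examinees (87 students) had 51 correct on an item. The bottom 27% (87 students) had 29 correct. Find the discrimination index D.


p_upper = 51/87 = 0.5862
p_lower = 29/87 = 0.3333
D = 0.5862 - 0.3333 = 0.2529

0.2529


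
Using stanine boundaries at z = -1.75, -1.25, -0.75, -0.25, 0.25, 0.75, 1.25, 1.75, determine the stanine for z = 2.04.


Stanine boundaries: [-1.75, -1.25, -0.75, -0.25, 0.25, 0.75, 1.25, 1.75]
z = 2.04
Check each boundary:
  z >= -1.75 -> could be stanine 2
  z >= -1.25 -> could be stanine 3
  z >= -0.75 -> could be stanine 4
  z >= -0.25 -> could be stanine 5
  z >= 0.25 -> could be stanine 6
  z >= 0.75 -> could be stanine 7
  z >= 1.25 -> could be stanine 8
  z >= 1.75 -> could be stanine 9
Highest qualifying boundary gives stanine = 9

9


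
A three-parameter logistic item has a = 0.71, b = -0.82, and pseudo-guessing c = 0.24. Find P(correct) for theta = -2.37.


logit = 0.71*(-2.37 - -0.82) = -1.1005
P* = 1/(1 + exp(--1.1005)) = 0.2496
P = 0.24 + (1 - 0.24) * 0.2496
P = 0.4297

0.4297


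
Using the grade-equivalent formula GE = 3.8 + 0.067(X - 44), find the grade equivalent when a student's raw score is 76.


raw - median = 76 - 44 = 32
slope * diff = 0.067 * 32 = 2.144
GE = 3.8 + 2.144
GE = 5.944

5.944


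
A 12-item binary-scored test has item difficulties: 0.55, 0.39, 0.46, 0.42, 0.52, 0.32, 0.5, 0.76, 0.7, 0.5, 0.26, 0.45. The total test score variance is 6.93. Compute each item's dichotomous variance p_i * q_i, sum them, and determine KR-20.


For each item, compute p_i * q_i:
  Item 1: 0.55 * 0.45 = 0.2475
  Item 2: 0.39 * 0.61 = 0.2379
  Item 3: 0.46 * 0.54 = 0.2484
  Item 4: 0.42 * 0.58 = 0.2436
  Item 5: 0.52 * 0.48 = 0.2496
  Item 6: 0.32 * 0.68 = 0.2176
  Item 7: 0.5 * 0.5 = 0.25
  Item 8: 0.76 * 0.24 = 0.1824
  Item 9: 0.7 * 0.3 = 0.21
  Item 10: 0.5 * 0.5 = 0.25
  Item 11: 0.26 * 0.74 = 0.1924
  Item 12: 0.45 * 0.55 = 0.2475
Sum(p_i * q_i) = 0.2475 + 0.2379 + 0.2484 + 0.2436 + 0.2496 + 0.2176 + 0.25 + 0.1824 + 0.21 + 0.25 + 0.1924 + 0.2475 = 2.7769
KR-20 = (k/(k-1)) * (1 - Sum(p_i*q_i) / Var_total)
= (12/11) * (1 - 2.7769/6.93)
= 1.0909 * 0.5993
KR-20 = 0.6538

0.6538


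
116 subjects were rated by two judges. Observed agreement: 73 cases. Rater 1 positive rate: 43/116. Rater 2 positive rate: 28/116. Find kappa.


P_o = 73/116 = 0.62931
P_e = (43*28 + 73*88) / 13456 = 0.566885
kappa = (P_o - P_e) / (1 - P_e)
kappa = (0.62931 - 0.566885) / (1 - 0.566885)
kappa = 0.1441

0.1441


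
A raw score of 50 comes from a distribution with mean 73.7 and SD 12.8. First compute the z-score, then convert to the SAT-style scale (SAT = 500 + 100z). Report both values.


z = (X - mean) / SD = (50 - 73.7) / 12.8
z = -23.7 / 12.8
z = -1.8516
SAT-scale = SAT = 500 + 100z
Carry z at full precision (z = -23.7 / 12.8) into the conversion:
SAT-scale = 500 + 100 * (-23.7 / 12.8) = 500 + -2370 / 12.8
SAT-scale = 500 + -185.1562
SAT-scale = 314.8438

314.8438


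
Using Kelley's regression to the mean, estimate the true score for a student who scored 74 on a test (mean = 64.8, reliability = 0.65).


T_est = rxx * X + (1 - rxx) * mean
T_est = 0.65 * 74 + 0.35 * 64.8
T_est = 48.1 + 22.68
T_est = 70.78

70.78


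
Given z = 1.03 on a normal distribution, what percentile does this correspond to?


CDF(z) = 0.5 * (1 + erf(z/sqrt(2)))
erf(0.7283) = 0.697
CDF = 0.8485
Percentile rank = 0.8485 * 100 = 84.85

84.85


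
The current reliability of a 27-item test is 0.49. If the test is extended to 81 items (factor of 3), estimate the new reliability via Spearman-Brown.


r_new = (n * rxx) / (1 + (n-1) * rxx)
r_new = (3 * 0.49) / (1 + 2 * 0.49)
r_new = 1.47 / 1.98
r_new = 0.7424

0.7424


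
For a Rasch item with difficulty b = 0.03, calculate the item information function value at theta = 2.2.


P = 1/(1+exp(-(2.2-0.03))) = 0.8975
I = P*(1-P) = 0.8975 * 0.1025
I = 0.092

0.092


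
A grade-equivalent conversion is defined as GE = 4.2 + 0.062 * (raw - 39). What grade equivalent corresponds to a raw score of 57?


raw - median = 57 - 39 = 18
slope * diff = 0.062 * 18 = 1.116
GE = 4.2 + 1.116
GE = 5.316

5.316


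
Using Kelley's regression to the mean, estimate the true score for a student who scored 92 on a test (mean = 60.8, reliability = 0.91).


T_est = rxx * X + (1 - rxx) * mean
T_est = 0.91 * 92 + 0.09 * 60.8
T_est = 83.72 + 5.472
T_est = 89.192

89.192


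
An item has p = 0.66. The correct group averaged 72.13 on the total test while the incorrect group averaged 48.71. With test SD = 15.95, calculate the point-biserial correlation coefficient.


q = 1 - p = 0.34
rpb = ((M1 - M0) / SD) * sqrt(p * q)
rpb = ((72.13 - 48.71) / 15.95) * sqrt(0.66 * 0.34)
rpb = 0.6956

0.6956


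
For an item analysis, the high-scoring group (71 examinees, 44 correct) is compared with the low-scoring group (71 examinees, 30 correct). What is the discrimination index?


p_upper = 44/71 = 0.6197
p_lower = 30/71 = 0.4225
D = 0.6197 - 0.4225 = 0.1972

0.1972


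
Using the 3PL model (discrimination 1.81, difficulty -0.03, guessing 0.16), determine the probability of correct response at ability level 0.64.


logit = 1.81*(0.64 - -0.03) = 1.2127
P* = 1/(1 + exp(-1.2127)) = 0.7708
P = 0.16 + (1 - 0.16) * 0.7708
P = 0.8075

0.8075


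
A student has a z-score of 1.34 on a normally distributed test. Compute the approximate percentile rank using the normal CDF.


CDF(z) = 0.5 * (1 + erf(z/sqrt(2)))
erf(0.9475) = 0.8198
CDF = 0.9099
Percentile rank = 0.9099 * 100 = 90.99

90.99


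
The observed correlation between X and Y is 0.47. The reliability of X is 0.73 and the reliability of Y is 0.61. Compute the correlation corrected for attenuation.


r_corrected = rxy / sqrt(rxx * ryy)
= 0.47 / sqrt(0.73 * 0.61)
= 0.47 / sqrt(0.4453)
= 0.47 / 0.667308
r_corrected = 0.7043

0.7043


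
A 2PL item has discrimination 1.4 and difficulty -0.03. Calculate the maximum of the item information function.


For 2PL, max info at theta = b = -0.03
I_max = a^2 / 4 = 1.4^2 / 4
= 1.96 / 4
I_max = 0.49

0.49


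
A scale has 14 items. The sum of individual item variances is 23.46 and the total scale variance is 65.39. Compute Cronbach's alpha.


alpha = (k/(k-1)) * (1 - sum(si^2)/s_total^2)
= (14/13) * (1 - 23.46/65.39)
alpha = 0.6906

0.6906


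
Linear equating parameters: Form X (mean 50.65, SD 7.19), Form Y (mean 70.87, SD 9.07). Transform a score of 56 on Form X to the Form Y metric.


slope = SD_Y / SD_X = 9.07 / 7.19 ~ 1.2615
intercept = mean_Y - slope * mean_X = 70.87 - (9.07 / 7.19) * 50.65 ~ 6.9763
Y = slope * X + intercept. To avoid rounding drift from the rounded slope/intercept, evaluate the equivalent form Y = mean_Y + SD_Y * (X - mean_X) / SD_X at full precision:
Y = 70.87 + 9.07 * (56 - 50.65) / 7.19
Y = 70.87 + 9.07 * 5.35 / 7.19
Y = 70.87 + 48.5245 / 7.19
Y = 70.87 + 6.7489
Y = 77.6189

77.6189


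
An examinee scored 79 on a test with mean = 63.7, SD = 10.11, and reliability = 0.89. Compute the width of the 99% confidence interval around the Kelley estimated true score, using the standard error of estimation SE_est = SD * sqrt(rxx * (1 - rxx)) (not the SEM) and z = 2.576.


True score estimate = 0.89*79 + 0.11*63.7 = 77.317
SE_est = SD * sqrt(rxx * (1 - rxx)) = 10.11 * sqrt(0.89 * 0.11) = 10.11 * sqrt(0.0979) = 3.163315
CI = T_est +/- z * SE_est, so width = 2 * z * SE_est = 2 * 2.576 * 3.163315
Width = 16.2974

16.2974


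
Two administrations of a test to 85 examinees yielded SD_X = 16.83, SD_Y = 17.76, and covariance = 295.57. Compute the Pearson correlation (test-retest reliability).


r = cov(X,Y) / (SD_X * SD_Y)
r = 295.57 / (16.83 * 17.76)
r = 295.57 / 298.9008
r = 0.9889

0.9889


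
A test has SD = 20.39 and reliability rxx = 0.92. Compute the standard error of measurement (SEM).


SEM = SD * sqrt(1 - rxx)
SEM = 20.39 * sqrt(1 - 0.92)
SEM = 20.39 * sqrt(0.08) = 20.39 * 0.282843
SEM = 5.7672

5.7672


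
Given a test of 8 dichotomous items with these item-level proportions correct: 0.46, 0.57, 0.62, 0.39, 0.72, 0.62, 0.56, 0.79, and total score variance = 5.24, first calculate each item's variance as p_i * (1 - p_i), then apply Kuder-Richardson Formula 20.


For each item, compute p_i * q_i:
  Item 1: 0.46 * 0.54 = 0.2484
  Item 2: 0.57 * 0.43 = 0.2451
  Item 3: 0.62 * 0.38 = 0.2356
  Item 4: 0.39 * 0.61 = 0.2379
  Item 5: 0.72 * 0.28 = 0.2016
  Item 6: 0.62 * 0.38 = 0.2356
  Item 7: 0.56 * 0.44 = 0.2464
  Item 8: 0.79 * 0.21 = 0.1659
Sum(p_i * q_i) = 0.2484 + 0.2451 + 0.2356 + 0.2379 + 0.2016 + 0.2356 + 0.2464 + 0.1659 = 1.8165
KR-20 = (k/(k-1)) * (1 - Sum(p_i*q_i) / Var_total)
= (8/7) * (1 - 1.8165/5.24)
= 1.1429 * 0.6533
KR-20 = 0.7467

0.7467


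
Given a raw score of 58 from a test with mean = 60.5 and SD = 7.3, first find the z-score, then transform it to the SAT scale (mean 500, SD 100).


z = (X - mean) / SD = (58 - 60.5) / 7.3
z = -2.5 / 7.3
z = -0.3425
SAT-scale = SAT = 500 + 100z
Carry z at full precision (z = -2.5 / 7.3) into the conversion:
SAT-scale = 500 + 100 * (-2.5 / 7.3) = 500 + -250 / 7.3
SAT-scale = 500 + -34.2466
SAT-scale = 465.7534

465.7534


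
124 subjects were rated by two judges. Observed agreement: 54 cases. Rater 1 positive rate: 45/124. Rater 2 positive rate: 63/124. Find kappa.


P_o = 54/124 = 0.435484
P_e = (45*63 + 79*61) / 15376 = 0.497789
kappa = (P_o - P_e) / (1 - P_e)
kappa = (0.435484 - 0.497789) / (1 - 0.497789)
kappa = -0.1241

-0.1241


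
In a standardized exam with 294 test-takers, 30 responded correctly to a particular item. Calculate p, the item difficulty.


Item difficulty p = number correct / total examinees
p = 30 / 294
p = 0.102

0.102


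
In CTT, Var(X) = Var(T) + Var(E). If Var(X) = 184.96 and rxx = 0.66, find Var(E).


var_true = rxx * var_obs = 0.66 * 184.96 = 122.0736
var_error = var_obs - var_true
var_error = 184.96 - 122.0736
var_error = 62.8864

62.8864


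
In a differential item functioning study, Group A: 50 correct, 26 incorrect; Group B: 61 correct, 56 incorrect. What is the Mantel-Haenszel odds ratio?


Odds_A = 50/26 = 1.9231
Odds_B = 61/56 = 1.0893
OR = Odds_A / Odds_B = 1.9231 / 1.0893
Exactly, OR = (50 * 56) / (26 * 61) = 2800 / 1586
OR = 1.7654

1.7654


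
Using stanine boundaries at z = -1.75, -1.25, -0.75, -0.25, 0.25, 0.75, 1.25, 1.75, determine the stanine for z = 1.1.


Stanine boundaries: [-1.75, -1.25, -0.75, -0.25, 0.25, 0.75, 1.25, 1.75]
z = 1.1
Check each boundary:
  z >= -1.75 -> could be stanine 2
  z >= -1.25 -> could be stanine 3
  z >= -0.75 -> could be stanine 4
  z >= -0.25 -> could be stanine 5
  z >= 0.25 -> could be stanine 6
  z >= 0.75 -> could be stanine 7
  z < 1.25
  z < 1.75
Highest qualifying boundary gives stanine = 7

7


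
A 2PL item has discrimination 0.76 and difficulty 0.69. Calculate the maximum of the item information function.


For 2PL, max info at theta = b = 0.69
I_max = a^2 / 4 = 0.76^2 / 4
= 0.5776 / 4
I_max = 0.1444

0.1444


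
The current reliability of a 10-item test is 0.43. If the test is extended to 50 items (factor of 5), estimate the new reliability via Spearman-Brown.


r_new = (n * rxx) / (1 + (n-1) * rxx)
r_new = (5 * 0.43) / (1 + 4 * 0.43)
r_new = 2.15 / 2.72
r_new = 0.7904

0.7904


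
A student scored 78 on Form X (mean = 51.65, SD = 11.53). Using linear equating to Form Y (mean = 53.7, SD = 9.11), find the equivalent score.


slope = SD_Y / SD_X = 9.11 / 11.53 ~ 0.7901
intercept = mean_Y - slope * mean_X = 53.7 - (9.11 / 11.53) * 51.65 ~ 12.8907
Y = slope * X + intercept. To avoid rounding drift from the rounded slope/intercept, evaluate the equivalent form Y = mean_Y + SD_Y * (X - mean_X) / SD_X at full precision:
Y = 53.7 + 9.11 * (78 - 51.65) / 11.53
Y = 53.7 + 9.11 * 26.35 / 11.53
Y = 53.7 + 240.0485 / 11.53
Y = 53.7 + 20.8195
Y = 74.5195

74.5195


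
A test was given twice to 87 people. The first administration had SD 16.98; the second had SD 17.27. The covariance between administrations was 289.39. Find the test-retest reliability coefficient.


r = cov(X,Y) / (SD_X * SD_Y)
r = 289.39 / (16.98 * 17.27)
r = 289.39 / 293.2446
r = 0.9869

0.9869


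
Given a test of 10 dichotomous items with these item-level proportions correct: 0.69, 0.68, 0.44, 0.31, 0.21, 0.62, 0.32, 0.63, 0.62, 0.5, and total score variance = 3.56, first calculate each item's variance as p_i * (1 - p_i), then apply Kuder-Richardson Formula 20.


For each item, compute p_i * q_i:
  Item 1: 0.69 * 0.31 = 0.2139
  Item 2: 0.68 * 0.32 = 0.2176
  Item 3: 0.44 * 0.56 = 0.2464
  Item 4: 0.31 * 0.69 = 0.2139
  Item 5: 0.21 * 0.79 = 0.1659
  Item 6: 0.62 * 0.38 = 0.2356
  Item 7: 0.32 * 0.68 = 0.2176
  Item 8: 0.63 * 0.37 = 0.2331
  Item 9: 0.62 * 0.38 = 0.2356
  Item 10: 0.5 * 0.5 = 0.25
Sum(p_i * q_i) = 0.2139 + 0.2176 + 0.2464 + 0.2139 + 0.1659 + 0.2356 + 0.2176 + 0.2331 + 0.2356 + 0.25 = 2.2296
KR-20 = (k/(k-1)) * (1 - Sum(p_i*q_i) / Var_total)
= (10/9) * (1 - 2.2296/3.56)
= 1.1111 * 0.3737
KR-20 = 0.4152

0.4152


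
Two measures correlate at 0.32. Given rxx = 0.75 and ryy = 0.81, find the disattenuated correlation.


r_corrected = rxy / sqrt(rxx * ryy)
= 0.32 / sqrt(0.75 * 0.81)
= 0.32 / sqrt(0.6075)
= 0.32 / 0.779423
r_corrected = 0.4106

0.4106


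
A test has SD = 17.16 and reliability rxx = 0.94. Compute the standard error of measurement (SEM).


SEM = SD * sqrt(1 - rxx)
SEM = 17.16 * sqrt(1 - 0.94)
SEM = 17.16 * sqrt(0.06) = 17.16 * 0.244949
SEM = 4.2033

4.2033


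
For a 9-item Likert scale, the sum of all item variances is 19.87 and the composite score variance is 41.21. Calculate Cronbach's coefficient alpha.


alpha = (k/(k-1)) * (1 - sum(si^2)/s_total^2)
= (9/8) * (1 - 19.87/41.21)
alpha = 0.5826

0.5826


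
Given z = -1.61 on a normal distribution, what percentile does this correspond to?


CDF(z) = 0.5 * (1 + erf(z/sqrt(2)))
erf(-1.1384) = -0.8926
CDF = 0.0537
Percentile rank = 0.0537 * 100 = 5.37

5.37


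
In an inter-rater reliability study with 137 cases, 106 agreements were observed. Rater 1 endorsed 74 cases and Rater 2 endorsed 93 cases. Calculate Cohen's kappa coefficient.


P_o = 106/137 = 0.773723
P_e = (74*93 + 63*44) / 18769 = 0.514359
kappa = (P_o - P_e) / (1 - P_e)
kappa = (0.773723 - 0.514359) / (1 - 0.514359)
kappa = 0.5341

0.5341


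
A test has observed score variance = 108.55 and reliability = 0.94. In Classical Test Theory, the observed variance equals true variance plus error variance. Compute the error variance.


var_true = rxx * var_obs = 0.94 * 108.55 = 102.037
var_error = var_obs - var_true
var_error = 108.55 - 102.037
var_error = 6.513

6.513


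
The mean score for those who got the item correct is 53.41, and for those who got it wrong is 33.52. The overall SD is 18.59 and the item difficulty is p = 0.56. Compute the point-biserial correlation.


q = 1 - p = 0.44
rpb = ((M1 - M0) / SD) * sqrt(p * q)
rpb = ((53.41 - 33.52) / 18.59) * sqrt(0.56 * 0.44)
rpb = 0.5311

0.5311


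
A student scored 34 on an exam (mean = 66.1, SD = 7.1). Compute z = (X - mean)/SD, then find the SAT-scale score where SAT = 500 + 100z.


z = (X - mean) / SD = (34 - 66.1) / 7.1
z = -32.1 / 7.1
z = -4.5211
SAT-scale = SAT = 500 + 100z
Carry z at full precision (z = -32.1 / 7.1) into the conversion:
SAT-scale = 500 + 100 * (-32.1 / 7.1) = 500 + -3210 / 7.1
SAT-scale = 500 + -452.1127
SAT-scale = 47.8873

47.8873


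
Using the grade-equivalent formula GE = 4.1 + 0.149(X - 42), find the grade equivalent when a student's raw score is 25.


raw - median = 25 - 42 = -17
slope * diff = 0.149 * -17 = -2.533
GE = 4.1 + -2.533
GE = 1.567

1.567


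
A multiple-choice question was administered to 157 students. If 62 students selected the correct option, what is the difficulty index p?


Item difficulty p = number correct / total examinees
p = 62 / 157
p = 0.3949

0.3949


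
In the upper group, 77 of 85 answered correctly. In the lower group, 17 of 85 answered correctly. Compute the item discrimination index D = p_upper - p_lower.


p_upper = 77/85 = 0.9059
p_lower = 17/85 = 0.2
D = 0.9059 - 0.2 = 0.7059

0.7059


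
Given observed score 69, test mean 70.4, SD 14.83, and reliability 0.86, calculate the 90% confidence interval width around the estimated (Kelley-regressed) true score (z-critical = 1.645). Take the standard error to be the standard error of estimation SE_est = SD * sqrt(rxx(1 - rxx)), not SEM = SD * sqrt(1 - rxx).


True score estimate = 0.86*69 + 0.14*70.4 = 69.196
SE_est = SD * sqrt(rxx * (1 - rxx)) = 14.83 * sqrt(0.86 * 0.14) = 14.83 * sqrt(0.1204) = 5.145818
CI = T_est +/- z * SE_est, so width = 2 * z * SE_est = 2 * 1.645 * 5.145818
Width = 16.9297

16.9297


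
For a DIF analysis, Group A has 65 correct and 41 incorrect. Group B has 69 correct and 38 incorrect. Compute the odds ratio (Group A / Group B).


Odds_A = 65/41 = 1.5854
Odds_B = 69/38 = 1.8158
OR = Odds_A / Odds_B = 1.5854 / 1.8158
Exactly, OR = (65 * 38) / (41 * 69) = 2470 / 2829
OR = 0.8731

0.8731


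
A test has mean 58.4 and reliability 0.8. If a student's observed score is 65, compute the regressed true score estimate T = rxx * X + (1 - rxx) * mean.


T_est = rxx * X + (1 - rxx) * mean
T_est = 0.8 * 65 + 0.2 * 58.4
T_est = 52.0 + 11.68
T_est = 63.68

63.68


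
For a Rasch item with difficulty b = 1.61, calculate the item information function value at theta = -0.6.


P = 1/(1+exp(-(-0.6-1.61))) = 0.0989
I = P*(1-P) = 0.0989 * 0.9011
I = 0.0891

0.0891


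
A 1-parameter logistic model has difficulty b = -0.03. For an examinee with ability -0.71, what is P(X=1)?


theta - b = -0.71 - -0.03 = -0.68
exp(-(theta - b)) = exp(0.68) = 1.9739
P = 1 / (1 + 1.9739)
P = 0.3363

0.3363


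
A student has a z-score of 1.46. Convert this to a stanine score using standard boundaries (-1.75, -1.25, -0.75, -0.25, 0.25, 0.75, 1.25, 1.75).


Stanine boundaries: [-1.75, -1.25, -0.75, -0.25, 0.25, 0.75, 1.25, 1.75]
z = 1.46
Check each boundary:
  z >= -1.75 -> could be stanine 2
  z >= -1.25 -> could be stanine 3
  z >= -0.75 -> could be stanine 4
  z >= -0.25 -> could be stanine 5
  z >= 0.25 -> could be stanine 6
  z >= 0.75 -> could be stanine 7
  z >= 1.25 -> could be stanine 8
  z < 1.75
Highest qualifying boundary gives stanine = 8

8


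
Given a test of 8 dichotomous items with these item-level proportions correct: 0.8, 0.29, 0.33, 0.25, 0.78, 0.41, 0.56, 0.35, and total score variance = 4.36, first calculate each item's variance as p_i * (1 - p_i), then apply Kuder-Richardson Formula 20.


For each item, compute p_i * q_i:
  Item 1: 0.8 * 0.2 = 0.16
  Item 2: 0.29 * 0.71 = 0.2059
  Item 3: 0.33 * 0.67 = 0.2211
  Item 4: 0.25 * 0.75 = 0.1875
  Item 5: 0.78 * 0.22 = 0.1716
  Item 6: 0.41 * 0.59 = 0.2419
  Item 7: 0.56 * 0.44 = 0.2464
  Item 8: 0.35 * 0.65 = 0.2275
Sum(p_i * q_i) = 0.16 + 0.2059 + 0.2211 + 0.1875 + 0.1716 + 0.2419 + 0.2464 + 0.2275 = 1.6619
KR-20 = (k/(k-1)) * (1 - Sum(p_i*q_i) / Var_total)
= (8/7) * (1 - 1.6619/4.36)
= 1.1429 * 0.6188
KR-20 = 0.7072

0.7072


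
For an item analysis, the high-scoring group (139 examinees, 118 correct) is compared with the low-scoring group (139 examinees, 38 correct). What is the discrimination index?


p_upper = 118/139 = 0.8489
p_lower = 38/139 = 0.2734
D = 0.8489 - 0.2734 = 0.5755

0.5755


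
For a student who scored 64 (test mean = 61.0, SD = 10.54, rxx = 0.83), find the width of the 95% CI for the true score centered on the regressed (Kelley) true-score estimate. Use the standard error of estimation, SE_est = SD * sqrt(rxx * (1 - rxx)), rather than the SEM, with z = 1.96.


True score estimate = 0.83*64 + 0.17*61.0 = 63.49
SE_est = SD * sqrt(rxx * (1 - rxx)) = 10.54 * sqrt(0.83 * 0.17) = 10.54 * sqrt(0.1411) = 3.95917
CI = T_est +/- z * SE_est, so width = 2 * z * SE_est = 2 * 1.96 * 3.95917
Width = 15.5199

15.5199


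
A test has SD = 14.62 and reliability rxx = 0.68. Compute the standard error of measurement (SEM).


SEM = SD * sqrt(1 - rxx)
SEM = 14.62 * sqrt(1 - 0.68)
SEM = 14.62 * sqrt(0.32) = 14.62 * 0.565685
SEM = 8.2703

8.2703


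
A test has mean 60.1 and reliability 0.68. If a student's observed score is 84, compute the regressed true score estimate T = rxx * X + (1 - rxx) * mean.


T_est = rxx * X + (1 - rxx) * mean
T_est = 0.68 * 84 + 0.32 * 60.1
T_est = 57.12 + 19.232
T_est = 76.352

76.352


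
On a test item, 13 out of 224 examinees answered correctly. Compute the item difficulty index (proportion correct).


Item difficulty p = number correct / total examinees
p = 13 / 224
p = 0.058

0.058


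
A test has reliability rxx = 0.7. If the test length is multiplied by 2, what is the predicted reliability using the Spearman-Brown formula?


r_new = (n * rxx) / (1 + (n-1) * rxx)
r_new = (2 * 0.7) / (1 + 1 * 0.7)
r_new = 1.4 / 1.7
r_new = 0.8235

0.8235


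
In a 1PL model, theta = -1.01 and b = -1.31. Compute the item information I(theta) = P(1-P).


P = 1/(1+exp(-(-1.01--1.31))) = 0.5744
I = P*(1-P) = 0.5744 * 0.4256
I = 0.2445

0.2445


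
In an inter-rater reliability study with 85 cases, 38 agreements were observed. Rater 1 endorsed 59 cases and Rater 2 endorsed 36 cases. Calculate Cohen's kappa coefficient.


P_o = 38/85 = 0.447059
P_e = (59*36 + 26*49) / 7225 = 0.470311
kappa = (P_o - P_e) / (1 - P_e)
kappa = (0.447059 - 0.470311) / (1 - 0.470311)
kappa = -0.0439

-0.0439


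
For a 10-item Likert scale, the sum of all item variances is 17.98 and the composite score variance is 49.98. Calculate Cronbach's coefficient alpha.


alpha = (k/(k-1)) * (1 - sum(si^2)/s_total^2)
= (10/9) * (1 - 17.98/49.98)
alpha = 0.7114

0.7114


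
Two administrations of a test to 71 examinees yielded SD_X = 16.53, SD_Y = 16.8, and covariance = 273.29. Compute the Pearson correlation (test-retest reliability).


r = cov(X,Y) / (SD_X * SD_Y)
r = 273.29 / (16.53 * 16.8)
r = 273.29 / 277.704
r = 0.9841

0.9841


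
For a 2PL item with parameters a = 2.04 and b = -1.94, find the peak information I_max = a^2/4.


For 2PL, max info at theta = b = -1.94
I_max = a^2 / 4 = 2.04^2 / 4
= 4.1616 / 4
I_max = 1.0404

1.0404


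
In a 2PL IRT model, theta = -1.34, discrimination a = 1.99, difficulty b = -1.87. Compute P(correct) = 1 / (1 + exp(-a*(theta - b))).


a*(theta - b) = 1.99 * (-1.34 - -1.87) = 1.0547
exp(-1.0547) = 0.3483
P = 1 / (1 + 0.3483)
P = 0.7417

0.7417


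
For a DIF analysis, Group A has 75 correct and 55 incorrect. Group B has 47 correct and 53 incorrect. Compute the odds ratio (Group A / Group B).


Odds_A = 75/55 = 1.3636
Odds_B = 47/53 = 0.8868
OR = Odds_A / Odds_B = 1.3636 / 0.8868
Exactly, OR = (75 * 53) / (55 * 47) = 3975 / 2585
OR = 1.5377

1.5377


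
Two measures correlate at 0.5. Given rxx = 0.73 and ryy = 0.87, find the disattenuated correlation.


r_corrected = rxy / sqrt(rxx * ryy)
= 0.5 / sqrt(0.73 * 0.87)
= 0.5 / sqrt(0.6351)
= 0.5 / 0.796932
r_corrected = 0.6274

0.6274


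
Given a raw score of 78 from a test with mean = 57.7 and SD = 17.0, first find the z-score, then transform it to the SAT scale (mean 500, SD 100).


z = (X - mean) / SD = (78 - 57.7) / 17.0
z = 20.3 / 17.0
z = 1.1941
SAT-scale = SAT = 500 + 100z
Carry z at full precision (z = 20.3 / 17.0) into the conversion:
SAT-scale = 500 + 100 * (20.3 / 17.0) = 500 + 2030 / 17.0
SAT-scale = 500 + 119.4118
SAT-scale = 619.4118

619.4118


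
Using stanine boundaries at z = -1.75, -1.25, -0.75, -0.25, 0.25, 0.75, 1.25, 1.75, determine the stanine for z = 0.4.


Stanine boundaries: [-1.75, -1.25, -0.75, -0.25, 0.25, 0.75, 1.25, 1.75]
z = 0.4
Check each boundary:
  z >= -1.75 -> could be stanine 2
  z >= -1.25 -> could be stanine 3
  z >= -0.75 -> could be stanine 4
  z >= -0.25 -> could be stanine 5
  z >= 0.25 -> could be stanine 6
  z < 0.75
  z < 1.25
  z < 1.75
Highest qualifying boundary gives stanine = 6

6


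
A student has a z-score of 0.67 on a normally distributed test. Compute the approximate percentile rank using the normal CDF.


CDF(z) = 0.5 * (1 + erf(z/sqrt(2)))
erf(0.4738) = 0.4971
CDF = 0.7486
Percentile rank = 0.7486 * 100 = 74.86

74.86


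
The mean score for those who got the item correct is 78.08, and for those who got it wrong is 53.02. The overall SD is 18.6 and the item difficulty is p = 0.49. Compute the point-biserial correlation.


q = 1 - p = 0.51
rpb = ((M1 - M0) / SD) * sqrt(p * q)
rpb = ((78.08 - 53.02) / 18.6) * sqrt(0.49 * 0.51)
rpb = 0.6735

0.6735


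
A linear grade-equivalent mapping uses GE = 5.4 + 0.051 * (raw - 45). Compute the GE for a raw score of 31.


raw - median = 31 - 45 = -14
slope * diff = 0.051 * -14 = -0.714
GE = 5.4 + -0.714
GE = 4.686

4.686


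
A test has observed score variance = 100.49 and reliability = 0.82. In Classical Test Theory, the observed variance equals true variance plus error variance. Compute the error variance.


var_true = rxx * var_obs = 0.82 * 100.49 = 82.4018
var_error = var_obs - var_true
var_error = 100.49 - 82.4018
var_error = 18.0882

18.0882


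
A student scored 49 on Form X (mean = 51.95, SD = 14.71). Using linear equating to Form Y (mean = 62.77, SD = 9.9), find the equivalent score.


slope = SD_Y / SD_X = 9.9 / 14.71 ~ 0.673
intercept = mean_Y - slope * mean_X = 62.77 - (9.9 / 14.71) * 51.95 ~ 27.807
Y = slope * X + intercept. To avoid rounding drift from the rounded slope/intercept, evaluate the equivalent form Y = mean_Y + SD_Y * (X - mean_X) / SD_X at full precision:
Y = 62.77 + 9.9 * (49 - 51.95) / 14.71
Y = 62.77 - 9.9 * 2.95 / 14.71
Y = 62.77 - 29.205 / 14.71
Y = 62.77 - 1.9854
Y = 60.7846

60.7846


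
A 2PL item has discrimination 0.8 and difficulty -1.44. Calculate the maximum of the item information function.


For 2PL, max info at theta = b = -1.44
I_max = a^2 / 4 = 0.8^2 / 4
= 0.64 / 4
I_max = 0.16

0.16


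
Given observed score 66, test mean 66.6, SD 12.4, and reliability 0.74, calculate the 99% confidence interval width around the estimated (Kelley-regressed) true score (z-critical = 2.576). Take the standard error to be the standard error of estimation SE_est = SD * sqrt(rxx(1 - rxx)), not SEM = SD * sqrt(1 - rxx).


True score estimate = 0.74*66 + 0.26*66.6 = 66.156
SE_est = SD * sqrt(rxx * (1 - rxx)) = 12.4 * sqrt(0.74 * 0.26) = 12.4 * sqrt(0.1924) = 5.439065
CI = T_est +/- z * SE_est, so width = 2 * z * SE_est = 2 * 2.576 * 5.439065
Width = 28.0221

28.0221


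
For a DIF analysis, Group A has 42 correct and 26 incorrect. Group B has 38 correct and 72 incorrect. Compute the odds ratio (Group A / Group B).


Odds_A = 42/26 = 1.6154
Odds_B = 38/72 = 0.5278
OR = Odds_A / Odds_B = 1.6154 / 0.5278
Exactly, OR = (42 * 72) / (26 * 38) = 3024 / 988
OR = 3.0607

3.0607


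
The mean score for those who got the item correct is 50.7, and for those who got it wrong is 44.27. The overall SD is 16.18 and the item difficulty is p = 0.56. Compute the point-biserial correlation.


q = 1 - p = 0.44
rpb = ((M1 - M0) / SD) * sqrt(p * q)
rpb = ((50.7 - 44.27) / 16.18) * sqrt(0.56 * 0.44)
rpb = 0.1973

0.1973


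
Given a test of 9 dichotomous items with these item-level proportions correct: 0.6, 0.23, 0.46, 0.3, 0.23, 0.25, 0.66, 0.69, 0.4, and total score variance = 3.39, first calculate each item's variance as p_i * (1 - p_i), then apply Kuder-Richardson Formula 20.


For each item, compute p_i * q_i:
  Item 1: 0.6 * 0.4 = 0.24
  Item 2: 0.23 * 0.77 = 0.1771
  Item 3: 0.46 * 0.54 = 0.2484
  Item 4: 0.3 * 0.7 = 0.21
  Item 5: 0.23 * 0.77 = 0.1771
  Item 6: 0.25 * 0.75 = 0.1875
  Item 7: 0.66 * 0.34 = 0.2244
  Item 8: 0.69 * 0.31 = 0.2139
  Item 9: 0.4 * 0.6 = 0.24
Sum(p_i * q_i) = 0.24 + 0.1771 + 0.2484 + 0.21 + 0.1771 + 0.1875 + 0.2244 + 0.2139 + 0.24 = 1.9184
KR-20 = (k/(k-1)) * (1 - Sum(p_i*q_i) / Var_total)
= (9/8) * (1 - 1.9184/3.39)
= 1.125 * 0.4341
KR-20 = 0.4884

0.4884


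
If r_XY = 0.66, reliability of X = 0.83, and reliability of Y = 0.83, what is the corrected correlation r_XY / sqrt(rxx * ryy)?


r_corrected = rxy / sqrt(rxx * ryy)
= 0.66 / sqrt(0.83 * 0.83)
= 0.66 / sqrt(0.6889)
= 0.66 / 0.83
r_corrected = 0.7952

0.7952


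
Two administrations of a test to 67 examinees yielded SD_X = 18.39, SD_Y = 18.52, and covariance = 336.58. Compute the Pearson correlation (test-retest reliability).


r = cov(X,Y) / (SD_X * SD_Y)
r = 336.58 / (18.39 * 18.52)
r = 336.58 / 340.5828
r = 0.9882

0.9882


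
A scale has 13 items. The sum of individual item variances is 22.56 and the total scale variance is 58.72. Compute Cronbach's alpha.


alpha = (k/(k-1)) * (1 - sum(si^2)/s_total^2)
= (13/12) * (1 - 22.56/58.72)
alpha = 0.6671

0.6671


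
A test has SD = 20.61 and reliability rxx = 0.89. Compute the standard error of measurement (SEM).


SEM = SD * sqrt(1 - rxx)
SEM = 20.61 * sqrt(1 - 0.89)
SEM = 20.61 * sqrt(0.11) = 20.61 * 0.331662
SEM = 6.8356

6.8356


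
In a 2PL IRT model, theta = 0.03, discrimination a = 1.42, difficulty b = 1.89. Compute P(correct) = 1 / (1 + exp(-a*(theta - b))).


a*(theta - b) = 1.42 * (0.03 - 1.89) = -2.6412
exp(--2.6412) = 14.03
P = 1 / (1 + 14.03)
P = 0.0665

0.0665


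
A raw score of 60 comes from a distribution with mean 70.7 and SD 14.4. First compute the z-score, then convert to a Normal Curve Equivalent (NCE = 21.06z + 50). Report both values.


z = (X - mean) / SD = (60 - 70.7) / 14.4
z = -10.7 / 14.4
z = -0.7431
NCE = NCE = 21.06z + 50
Carry z at full precision (z = -10.7 / 14.4) into the conversion:
NCE = 21.06 * (-10.7 / 14.4) + 50 = -225.342 / 14.4 + 50
NCE = -15.6487 + 50
NCE = 34.3513

34.3513


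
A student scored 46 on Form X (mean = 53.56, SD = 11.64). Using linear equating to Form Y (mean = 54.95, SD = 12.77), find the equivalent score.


slope = SD_Y / SD_X = 12.77 / 11.64 ~ 1.0971
intercept = mean_Y - slope * mean_X = 54.95 - (12.77 / 11.64) * 53.56 ~ -3.8096
Y = slope * X + intercept. To avoid rounding drift from the rounded slope/intercept, evaluate the equivalent form Y = mean_Y + SD_Y * (X - mean_X) / SD_X at full precision:
Y = 54.95 + 12.77 * (46 - 53.56) / 11.64
Y = 54.95 - 12.77 * 7.56 / 11.64
Y = 54.95 - 96.5412 / 11.64
Y = 54.95 - 8.2939
Y = 46.6561

46.6561
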